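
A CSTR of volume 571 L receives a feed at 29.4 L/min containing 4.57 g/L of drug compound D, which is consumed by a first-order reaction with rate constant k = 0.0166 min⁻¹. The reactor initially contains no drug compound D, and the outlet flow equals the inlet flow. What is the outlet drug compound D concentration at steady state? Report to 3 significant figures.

3.46 g/L

Accumulation = in − out − consumed: V dC/dt = Q C_in − Q C − k V C.
At steady state: 0 = Q C_in − (Q + kV) C_ss, so C_ss = Q C_in/(Q + kV).
C_ss = 29.4·4.57/(29.4 + 0.0166·571) = 134.36/38.879 = 3.4558 g/L.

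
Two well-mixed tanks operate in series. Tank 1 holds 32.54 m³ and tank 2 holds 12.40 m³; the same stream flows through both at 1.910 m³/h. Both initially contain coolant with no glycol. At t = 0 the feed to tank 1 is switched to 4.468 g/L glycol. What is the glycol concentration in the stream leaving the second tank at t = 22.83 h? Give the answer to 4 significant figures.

Species balance on tank i: dCᵢ/dt = (Cᵢ₋₁ − Cᵢ)/τᵢ with τᵢ = Vᵢ/Q.
τ₁ = 32.54/1.910 = 17.0366 h; τ₂ = 12.40/1.910 = 6.49215 h.
Tank 1: C₁ = C_in(1 − e^(−t/τ₁)). Tank 2 (τ₁ ≠ τ₂): C₂ = C_in[1 − (τ₁ e^(−t/τ₁) − τ₂ e^(−t/τ₂))/(τ₁ − τ₂)].
At t = 22.83: e^(−t/τ₁) = 0.261832, e^(−t/τ₂) = 0.0297015.
C₂ = 4.468·[1 − (17.0366·0.261832 − 6.49215·0.0297015)/(10.5445)] = 4.468·0.595248 = 2.65957 g/L.

2.660 g/L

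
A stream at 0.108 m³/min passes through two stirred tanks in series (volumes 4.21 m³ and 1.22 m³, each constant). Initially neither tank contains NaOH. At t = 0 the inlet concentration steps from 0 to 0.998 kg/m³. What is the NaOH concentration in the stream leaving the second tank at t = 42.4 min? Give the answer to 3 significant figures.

0.534 kg/m³

Species balance on tank i: dCᵢ/dt = (Cᵢ₋₁ − Cᵢ)/τᵢ with τᵢ = Vᵢ/Q.
τ₁ = 4.21/0.108 = 38.981 min; τ₂ = 1.22/0.108 = 11.296 min.
Solving the cascade with C₁(0)=C₂(0)=0 gives C₂(t) = C_in[1 − (τ₁ e^(−t/τ₁) − τ₂ e^(−t/τ₂))/(τ₁ − τ₂)].
At t = 42.4: e^(−t/τ₁) = 0.33699, e^(−t/τ₂) = 0.023437.
C₂ = 0.998·[1 − (38.981·0.33699 − 11.296·0.023437)/(27.685)] = 0.998·0.53507 = 0.53400 kg/m³.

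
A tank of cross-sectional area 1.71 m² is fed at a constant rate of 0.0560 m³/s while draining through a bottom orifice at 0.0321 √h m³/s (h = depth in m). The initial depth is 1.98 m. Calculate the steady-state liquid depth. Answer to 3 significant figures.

Accumulation of liquid (constant cross-section A): A dh/dt = Q_in − 0.0321 √h. At steady state dh/dt = 0:
Q_in = 0.0321 √h_ss ⇒ √h_ss = 0.0560/0.0321 = 1.7445.
h_ss = 1.7445² = 3.0434 m. (Since h₀ = 1.98 m < h_ss, the level will rise toward this value.)

3.04 m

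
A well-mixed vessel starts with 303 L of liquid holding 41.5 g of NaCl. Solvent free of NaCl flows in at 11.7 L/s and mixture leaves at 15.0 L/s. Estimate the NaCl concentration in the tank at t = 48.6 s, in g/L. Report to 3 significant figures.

0.00947 g/L

Total volume: dV/dt = Q_in − Q_out = -3.3000 L/s, so V(t) = 303 − 3.3000 t and V(48.6) = 142.62 L.
Solute balance: dm/dt = 0 − Q_out C = −Q_out m/V(t).
dm/m = −Q_out dt/(V₀ − 3.3000 t); integrating gives ln(m/m₀) = −(Q_out/(Q_in−Q_out)) ln(V/V₀).
m = m₀ (V₀/V)^(Q_out/(Q_in−Q_out)) = 41.5 × (303/142.62)^(-4.5455) = 1.3505 g.
C = m/V = 1.3505/142.62 = 0.0094692 g/L.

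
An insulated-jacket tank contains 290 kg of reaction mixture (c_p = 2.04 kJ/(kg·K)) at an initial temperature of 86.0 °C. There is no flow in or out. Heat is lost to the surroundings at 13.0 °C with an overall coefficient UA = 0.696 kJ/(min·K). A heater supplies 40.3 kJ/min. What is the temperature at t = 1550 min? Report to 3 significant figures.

73.3 °C

Unsteady energy balance on the tank contents: M c_p dT/dt = −UA(T − T_amb) + Q̇.
dT/dt = (T_ss − T)/τ with T_ss = T_amb + Q̇/UA = 13.0 + 40.3/0.696 = 70.902 °C, τ = M c_p/UA = 290·2.04/0.696 = 850.00 min.
Solution: T(t) = T_ss + (T₀ − T_ss) e^(−t/τ).
T(1550) = 70.902 + (15.098)·0.16145 = 73.340 °C.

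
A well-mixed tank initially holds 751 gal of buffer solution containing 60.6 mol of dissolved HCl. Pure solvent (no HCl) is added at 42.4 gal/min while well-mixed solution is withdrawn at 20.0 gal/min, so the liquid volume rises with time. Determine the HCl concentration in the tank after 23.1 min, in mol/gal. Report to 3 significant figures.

0.0299 mol/gal

Let m(t) be the amount of HCl. Volume: V(t) = V₀ + (Q_in − Q_out) t = 751 + 22.400 t; V(23.1) = 1268.4 gal.
No HCl enters, so dm/dt = −Q_out · (m/V).
dm/m = −Q_out dt/(V₀ + 22.400 t); integrating gives ln(m/m₀) = −(Q_out/(Q_in−Q_out)) ln(V/V₀).
m = m₀ (V₀/V)^(Q_out/(Q_in−Q_out)) = 60.6 × (751/1268.4)^(0.89286) = 37.952 mol.
C = m/V = 37.952/1268.4 = 0.029920 mol/gal.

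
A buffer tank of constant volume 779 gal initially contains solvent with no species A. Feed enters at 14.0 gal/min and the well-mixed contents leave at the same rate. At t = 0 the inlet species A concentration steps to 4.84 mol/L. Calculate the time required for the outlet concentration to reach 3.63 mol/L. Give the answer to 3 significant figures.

Species balance on the tank: V dC/dt = Q(C_in − C), so τ = V/Q = 55.643 min.
C(t) = C_in + (C₀ − C_in) e^(−t/τ). Set C = 3.63 and solve for t:
e^(−t/τ) = (C − C_in)/(C₀ − C_in) = (3.63 − 4.84)/(0 − 4.84) = 0.25000
t = −τ ln(…) = 55.643 × 1.3863 = 77.137 min.

77.1 min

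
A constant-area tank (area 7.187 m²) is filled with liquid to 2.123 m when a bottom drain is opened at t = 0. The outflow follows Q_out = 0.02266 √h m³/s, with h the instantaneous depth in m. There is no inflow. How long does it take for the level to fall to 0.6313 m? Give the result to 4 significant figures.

420.3 s

Volume balance on the tank: A dh/dt = −0.02266 √h.
This is separable: 2 d(√h)/dt = −0.02266/A, so √h = √h₀ − (0.02266/(2A)) t.
t = 2A(√h₀ − √h)/0.02266 = 2·7.187·(√2.123 − √0.6313)/0.02266
  = 14.3740 × (1.45705 − 0.794544) / 0.02266 = 420.251 s.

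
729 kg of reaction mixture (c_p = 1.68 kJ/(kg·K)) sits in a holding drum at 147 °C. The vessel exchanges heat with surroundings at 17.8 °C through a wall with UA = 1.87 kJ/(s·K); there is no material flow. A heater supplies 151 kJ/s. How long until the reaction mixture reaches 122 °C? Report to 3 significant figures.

M c_p dT/dt = −UA(T − T_amb) + Q̇.
τ = M c_p/UA = 654.93 s; T_ss = T_amb + Q̇/UA = 17.8 + 151/1.87 = 98.549 °C.
T(t) = T_ss + (T₀ − T_ss)e^(−t/τ); set T = 122:
t = −τ ln[(T − T_ss)/(T₀ − T_ss)] = −654.93 · ln(0.48402) = 475.24 s.

475 s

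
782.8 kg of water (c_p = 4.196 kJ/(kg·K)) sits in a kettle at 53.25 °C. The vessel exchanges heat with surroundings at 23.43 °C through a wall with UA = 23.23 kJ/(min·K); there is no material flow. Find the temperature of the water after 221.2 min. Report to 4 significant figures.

M c_p dT/dt = −UA(T − T_amb).
dT/dt = (T_ss − T)/τ with T_ss = T_amb = 23.4300 °C, τ = M c_p/UA = 782.8·4.196/23.23 = 141.396 min.
T approaches T_ss exponentially: T(t) = T_ss + (T₀ − T_ss) e^(−t/τ).
T(221.2) = 23.4300 + (29.8200)·0.209213 = 29.6687 °C.

29.67 °C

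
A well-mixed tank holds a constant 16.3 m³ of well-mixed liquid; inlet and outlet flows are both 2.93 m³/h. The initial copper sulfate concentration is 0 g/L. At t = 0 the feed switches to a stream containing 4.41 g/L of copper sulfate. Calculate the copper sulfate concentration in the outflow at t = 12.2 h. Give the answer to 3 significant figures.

Transient balance on the dissolved component: V dC/dt = Q(C_in − C).
Time constant τ = V/Q = 16.3/2.93 = 5.5631 h.
Solution: C(t) = C_in + (C₀ − C_in) e^(−t/τ).
C(12.2) = 4.41 + (0 − 4.41)·e^(−12.2/5.5631) = 4.41 + (-4.4100)·0.11158 = 3.9179 g/L.

3.92 g/L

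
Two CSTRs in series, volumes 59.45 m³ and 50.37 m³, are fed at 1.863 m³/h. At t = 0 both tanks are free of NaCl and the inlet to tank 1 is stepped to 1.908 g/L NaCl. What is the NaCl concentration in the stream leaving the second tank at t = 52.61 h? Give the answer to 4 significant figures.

1.018 g/L

Species balance on tank i: dCᵢ/dt = (Cᵢ₋₁ − Cᵢ)/τᵢ with τᵢ = Vᵢ/Q.
τ₁ = 59.45/1.863 = 31.9109 h; τ₂ = 50.37/1.863 = 27.0370 h.
Solving the cascade with C₁(0)=C₂(0)=0 gives C₂(t) = C_in[1 − (τ₁ e^(−t/τ₁) − τ₂ e^(−t/τ₂))/(τ₁ − τ₂)].
At t = 52.61: e^(−t/τ₁) = 0.192309, e^(−t/τ₂) = 0.142866.
C₂ = 1.908·[1 − (31.9109·0.192309 − 27.0370·0.142866)/(4.87386)] = 1.908·0.533414 = 1.01775 g/L.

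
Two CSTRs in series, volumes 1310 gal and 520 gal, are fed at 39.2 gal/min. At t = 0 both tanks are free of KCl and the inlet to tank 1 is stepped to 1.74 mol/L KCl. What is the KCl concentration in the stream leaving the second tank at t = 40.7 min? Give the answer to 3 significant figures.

Time constants: τᵢ = Vᵢ/Q for each well-mixed tank.
τ₁ = 1310/39.2 = 33.418 min; τ₂ = 520/39.2 = 13.265 min.
Tank 1: C₁ = C_in(1 − e^(−t/τ₁)). Tank 2 (τ₁ ≠ τ₂): C₂ = C_in[1 − (τ₁ e^(−t/τ₁) − τ₂ e^(−t/τ₂))/(τ₁ − τ₂)].
At t = 40.7: e^(−t/τ₁) = 0.29585, e^(−t/τ₂) = 0.046507.
C₂ = 1.74·[1 − (33.418·0.29585 − 13.265·0.046507)/(20.153)] = 1.74·0.54002 = 0.93964 mol/L.

0.940 mol/L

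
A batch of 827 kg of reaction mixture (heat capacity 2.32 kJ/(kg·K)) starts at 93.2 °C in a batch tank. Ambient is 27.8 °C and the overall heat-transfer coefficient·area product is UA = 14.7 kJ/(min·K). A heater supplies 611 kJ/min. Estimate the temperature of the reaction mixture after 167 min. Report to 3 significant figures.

76.0 °C

M c_p dT/dt = −UA(T − T_amb) + Q̇.
dT/dt = (T_ss − T)/τ with T_ss = T_amb + Q̇/UA = 27.8 + 611/14.7 = 69.365 °C, τ = M c_p/UA = 827·2.32/14.7 = 130.52 min.
This is linear first-order; T(t) = T_ss + (T₀ − T_ss) e^(−t/τ).
T(167) = 69.365 + (23.835)·0.27818 = 75.995 °C.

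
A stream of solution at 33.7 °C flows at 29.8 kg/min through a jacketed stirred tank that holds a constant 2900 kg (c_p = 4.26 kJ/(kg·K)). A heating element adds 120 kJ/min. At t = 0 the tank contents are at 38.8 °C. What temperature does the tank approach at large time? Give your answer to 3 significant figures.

M c_p dT/dt = ṁ c_p (T_in − T) + Q̇.
At steady state dT/dt = 0 ⇒ T_ss = T_in + Q̇/(ṁ c_p) = 33.7 + 120/(29.8·4.26) = 34.645 °C.

34.6 °C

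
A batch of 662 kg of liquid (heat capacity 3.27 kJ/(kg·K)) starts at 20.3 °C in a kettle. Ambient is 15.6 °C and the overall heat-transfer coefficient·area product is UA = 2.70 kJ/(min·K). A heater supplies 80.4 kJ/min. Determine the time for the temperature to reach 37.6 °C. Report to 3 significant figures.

939 min

M c_p dT/dt = −UA(T − T_amb) + Q̇.
τ = M c_p/UA = 801.76 min; T_ss = T_amb + Q̇/UA = 15.6 + 80.4/2.70 = 45.378 °C.
T(t) = T_ss + (T₀ − T_ss)e^(−t/τ); set T = 37.6:
t = −τ ln[(T − T_ss)/(T₀ − T_ss)] = −801.76 · ln(0.31015) = 938.62 min.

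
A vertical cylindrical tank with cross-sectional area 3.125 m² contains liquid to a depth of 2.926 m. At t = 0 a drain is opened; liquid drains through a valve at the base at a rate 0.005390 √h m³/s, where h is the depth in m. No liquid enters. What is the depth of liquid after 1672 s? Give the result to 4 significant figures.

A dh/dt = −Q_out = −0.005390 √h.
This is separable: 2 d(√h)/dt = −0.005390/A, so √h = √h₀ − (0.005390/(2A)) t.
√h = √2.926 − 0.005390·1672/(2·3.125) = 1.71056 − 1.44193 = 0.268623.
h = 0.268623² = 0.0721581 m.

0.07216 m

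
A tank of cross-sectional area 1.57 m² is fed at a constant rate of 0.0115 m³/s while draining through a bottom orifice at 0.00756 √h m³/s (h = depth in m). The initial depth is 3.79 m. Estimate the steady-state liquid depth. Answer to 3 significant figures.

Volume balance on the tank: A dh/dt = Q_in − 0.00756 √h. At steady state dh/dt = 0:
Q_in = 0.00756 √h_ss ⇒ √h_ss = 0.0115/0.00756 = 1.5212.
h_ss = 1.5212² = 2.3139 m. (Since h₀ = 3.79 m > h_ss, the level will fall toward this value.)

2.31 m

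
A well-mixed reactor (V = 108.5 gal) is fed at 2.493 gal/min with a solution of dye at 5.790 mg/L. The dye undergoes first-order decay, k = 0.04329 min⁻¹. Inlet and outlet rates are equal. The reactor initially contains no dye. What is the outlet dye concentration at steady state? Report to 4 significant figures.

Accumulation = in − out − consumed: V dC/dt = Q C_in − Q C − k V C.
At steady state: 0 = Q C_in − (Q + kV) C_ss, so C_ss = Q C_in/(Q + kV).
C_ss = 2.493·5.790/(2.493 + 0.04329·108.5) = 14.4345/7.18997 = 2.00759 mg/L.

2.008 mg/L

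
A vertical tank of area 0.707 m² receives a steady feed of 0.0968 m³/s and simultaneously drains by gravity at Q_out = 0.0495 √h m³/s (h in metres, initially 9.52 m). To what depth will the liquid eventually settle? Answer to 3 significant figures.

Level balance: A dh/dt = 0.0968 − 0.0495 √h. Setting dh/dt = 0:
Q_in = 0.0495 √h_ss ⇒ √h_ss = 0.0968/0.0495 = 1.9556.
h_ss = 1.9556² = 3.8242 m. (Since h₀ = 9.52 m > h_ss, the level will fall toward this value.)

3.82 m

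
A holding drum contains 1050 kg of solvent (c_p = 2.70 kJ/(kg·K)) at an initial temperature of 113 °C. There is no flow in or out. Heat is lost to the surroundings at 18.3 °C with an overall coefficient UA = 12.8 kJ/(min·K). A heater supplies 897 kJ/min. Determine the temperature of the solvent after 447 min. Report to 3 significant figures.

Lumped-capacitance energy balance: M c_p dT/dt = UA(T_amb − T) + Q̇.
dT/dt = (T_ss − T)/τ with T_ss = T_amb + Q̇/UA = 18.3 + 897/12.8 = 88.378 °C, τ = M c_p/UA = 1050·2.70/12.8 = 221.48 min.
This is linear first-order; T(t) = T_ss + (T₀ − T_ss) e^(−t/τ).
T(447) = 88.378 + (24.622)·0.13289 = 91.650 °C.

91.7 °C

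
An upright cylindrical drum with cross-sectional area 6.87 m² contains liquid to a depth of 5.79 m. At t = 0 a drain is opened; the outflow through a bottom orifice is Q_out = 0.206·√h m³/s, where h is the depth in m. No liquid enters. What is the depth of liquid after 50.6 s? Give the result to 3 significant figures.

With no inflow, A dh/dt = −0.206 √h.
This is separable: 2 d(√h)/dt = −0.206/A, so √h = √h₀ − (0.206/(2A)) t.
√h = √5.79 − 0.206·50.6/(2·6.87) = 2.4062 − 0.75863 = 1.6476.
h = 1.6476² = 2.7146 m.

2.71 m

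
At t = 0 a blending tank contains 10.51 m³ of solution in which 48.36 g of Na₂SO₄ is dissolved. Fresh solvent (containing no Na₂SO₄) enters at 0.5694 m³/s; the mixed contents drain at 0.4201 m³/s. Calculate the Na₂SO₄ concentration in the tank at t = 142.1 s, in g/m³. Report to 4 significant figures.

0.06808 g/m³

Total volume: dV/dt = Q_in − Q_out = 0.149300 m³/s, so V(t) = 10.51 + 0.149300 t and V(142.1) = 31.7255 m³.
No Na₂SO₄ enters, so dm/dt = −Q_out · (m/V).
dm/m = −Q_out dt/(V₀ + 0.149300 t); integrating gives ln(m/m₀) = −(Q_out/(Q_in−Q_out)) ln(V/V₀).
m = m₀ (V₀/V)^(Q_out/(Q_in−Q_out)) = 48.36 × (10.51/31.7255)^(2.81380) = 2.15978 g.
C = m/V = 2.15978/31.7255 = 0.0680769 g/m³.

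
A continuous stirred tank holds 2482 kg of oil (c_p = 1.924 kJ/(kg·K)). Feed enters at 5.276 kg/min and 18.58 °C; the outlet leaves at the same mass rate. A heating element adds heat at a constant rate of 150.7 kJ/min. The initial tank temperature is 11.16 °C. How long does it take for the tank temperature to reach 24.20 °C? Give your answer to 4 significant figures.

Heat balance on the well-mixed liquid: M c_p dT/dt = ṁ c_p (T_in − T) + 150.7.
τ = M/ṁ = 470.432 min; T_ss = T_in + Q̇/(ṁ c_p) = 33.4258 °C.
T(t) = T_ss + (T₀ − T_ss) e^(−t/τ). Set T = 24.20:
e^(−t/τ) = (24.20 − 33.4258)/(11.16 − 33.4258) = 0.414348
t = −470.432 · ln(0.414348) = 414.473 min.

414.5 min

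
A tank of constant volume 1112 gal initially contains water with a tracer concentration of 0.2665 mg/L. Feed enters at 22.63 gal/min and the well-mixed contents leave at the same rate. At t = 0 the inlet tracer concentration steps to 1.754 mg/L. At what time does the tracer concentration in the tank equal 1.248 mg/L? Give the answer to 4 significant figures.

Transient balance on the dissolved component: V dC/dt = Q(C_in − C), so τ = V/Q = 49.1383 min.
C(t) = C_in + (C₀ − C_in) e^(−t/τ). Set C = 1.248 and solve for t:
e^(−t/τ) = (C − C_in)/(C₀ − C_in) = (1.248 − 1.754)/(0.2665 − 1.754) = 0.340168
t = −τ ln(…) = 49.1383 × 1.07832 = 52.9866 min.

52.99 min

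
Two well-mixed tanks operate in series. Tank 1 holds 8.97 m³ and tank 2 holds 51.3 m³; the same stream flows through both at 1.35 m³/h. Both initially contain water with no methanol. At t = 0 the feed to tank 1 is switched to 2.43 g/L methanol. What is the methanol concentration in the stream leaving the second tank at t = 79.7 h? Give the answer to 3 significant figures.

2.07 g/L

Time constants: τᵢ = Vᵢ/Q for each well-mixed tank.
τ₁ = 8.97/1.35 = 6.6444 h; τ₂ = 51.3/1.35 = 38.000 h.
Solving the cascade with C₁(0)=C₂(0)=0 gives C₂(t) = C_in[1 − (τ₁ e^(−t/τ₁) − τ₂ e^(−t/τ₂))/(τ₁ − τ₂)].
At t = 79.7: e^(−t/τ₁) = 6.1751e-06, e^(−t/τ₂) = 0.12278.
C₂ = 2.43·[1 − (6.6444·6.1751e-06 − 38.000·0.12278)/(-31.356)] = 2.43·0.85120 = 2.0684 g/L.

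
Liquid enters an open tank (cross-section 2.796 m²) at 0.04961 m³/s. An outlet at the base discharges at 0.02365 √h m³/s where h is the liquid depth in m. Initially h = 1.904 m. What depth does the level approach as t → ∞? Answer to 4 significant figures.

4.400 m

A dh/dt = Q_in − 0.02365 √h. Steady state requires inflow = outflow:
Q_in = 0.02365 √h_ss ⇒ √h_ss = 0.04961/0.02365 = 2.09767.
h_ss = 2.09767² = 4.40024 m. (Since h₀ = 1.904 m < h_ss, the level will rise toward this value.)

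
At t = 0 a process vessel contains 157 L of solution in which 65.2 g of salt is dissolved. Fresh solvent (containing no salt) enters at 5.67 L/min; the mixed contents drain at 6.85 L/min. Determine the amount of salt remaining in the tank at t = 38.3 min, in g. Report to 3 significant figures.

Total volume: dV/dt = Q_in − Q_out = -1.1800 L/min, so V(t) = 157 − 1.1800 t and V(38.3) = 111.81 L.
Species balance (pure solvent in): dm/dt = −Q_out · m/V(t).
dm/m = −Q_out dt/(V₀ − 1.1800 t); integrating gives ln(m/m₀) = −(Q_out/(Q_in−Q_out)) ln(V/V₀).
m = m₀ (V₀/V)^(Q_out/(Q_in−Q_out)) = 65.2 × (157/111.81)^(-5.8051) = 9.0861 g.

9.09 g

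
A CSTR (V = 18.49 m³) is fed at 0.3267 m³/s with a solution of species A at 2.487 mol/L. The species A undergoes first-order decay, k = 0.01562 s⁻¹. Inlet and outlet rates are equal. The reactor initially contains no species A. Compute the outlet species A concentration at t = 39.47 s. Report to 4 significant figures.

Accumulation = in − out − consumed: V dC/dt = Q C_in − Q C − k V C.
This is linear with rate a = Q/V + k = 0.0332890 s⁻¹.
C_ss = Q C_in/(Q + kV) = 1.32004 mol/L; C(t) = C_ss + (C₀ − C_ss) e^(−a t).
C(39.47) = 1.32004 + (-1.32004)·e^(−0.0332890·39.47) = 1.32004 + (-1.32004)·0.268765 = 0.965259 mol/L.

0.9653 mol/L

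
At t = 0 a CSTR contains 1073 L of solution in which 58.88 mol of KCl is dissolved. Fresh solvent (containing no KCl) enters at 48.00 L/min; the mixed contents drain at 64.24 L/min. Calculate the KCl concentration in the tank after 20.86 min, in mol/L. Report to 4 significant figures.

0.01788 mol/L

Total volume: dV/dt = Q_in − Q_out = -16.2400 L/min, so V(t) = 1073 − 16.2400 t and V(20.86) = 734.234 L.
No KCl enters, so dm/dt = −Q_out · (m/V).
dm/m = −Q_out dt/(V₀ − 16.2400 t); integrating gives ln(m/m₀) = −(Q_out/(Q_in−Q_out)) ln(V/V₀).
m = m₀ (V₀/V)^(Q_out/(Q_in−Q_out)) = 58.88 × (1073/734.234)^(-3.95567) = 13.1284 mol.
C = m/V = 13.1284/734.234 = 0.0178804 mol/L.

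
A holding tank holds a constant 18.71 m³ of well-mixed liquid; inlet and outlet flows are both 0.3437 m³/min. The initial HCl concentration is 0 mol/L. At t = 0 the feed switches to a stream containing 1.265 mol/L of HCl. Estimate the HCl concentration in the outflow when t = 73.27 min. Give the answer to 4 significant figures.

0.9357 mol/L

Mass balance on the solute (V constant): V dC/dt = Q(C_in − C).
Rewrite as dC/dt + C/τ = C_in/τ, τ = V/Q = 54.4370 min.
Solution: C(t) = C_in + (C₀ − C_in) e^(−t/τ).
C(73.27) = 1.265 + (0 − 1.265)·e^(−73.27/54.4370) = 1.265 + (-1.26500)·0.260290 = 0.935733 mol/L.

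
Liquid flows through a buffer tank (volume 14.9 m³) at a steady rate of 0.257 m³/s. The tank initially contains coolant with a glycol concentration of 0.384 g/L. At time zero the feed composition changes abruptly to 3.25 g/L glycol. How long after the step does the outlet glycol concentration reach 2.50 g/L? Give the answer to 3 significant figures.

77.7 s

Mass balance on the solute (V constant): V dC/dt = Q(C_in − C), so τ = V/Q = 57.977 s.
C(t) = C_in + (C₀ − C_in) e^(−t/τ). Set C = 2.50 and solve for t:
e^(−t/τ) = (C − C_in)/(C₀ − C_in) = (2.50 − 3.25)/(0.384 − 3.25) = 0.26169
t = −τ ln(…) = 57.977 × 1.3406 = 77.723 s.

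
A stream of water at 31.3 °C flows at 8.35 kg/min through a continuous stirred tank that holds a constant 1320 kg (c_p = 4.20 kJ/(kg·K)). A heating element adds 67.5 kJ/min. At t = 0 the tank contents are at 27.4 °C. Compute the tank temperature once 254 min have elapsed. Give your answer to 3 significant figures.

M c_p dT/dt = ṁ c_p (T_in − T) + Q̇.
Rearrange: dT/dt = (T_ss − T)/τ with τ = M/ṁ = 158.08 min and T_ss = T_in + Q̇/(ṁ c_p) = 33.225 °C.
Solution: T(t) = T_ss + (T₀ − T_ss) e^(−t/τ).
T(254) = 33.225 + (-5.8247)·e^(−254/158.08) = 33.225 + (-5.8247)·0.20054 = 32.057 °C.

32.1 °C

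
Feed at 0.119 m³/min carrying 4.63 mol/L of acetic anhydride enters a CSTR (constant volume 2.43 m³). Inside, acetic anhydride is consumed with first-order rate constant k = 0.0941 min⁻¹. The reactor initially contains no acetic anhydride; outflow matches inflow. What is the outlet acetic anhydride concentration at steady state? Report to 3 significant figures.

1.58 mol/L

Species balance: V dC/dt = Q C_in − Q C − k V C.
At steady state: 0 = Q C_in − (Q + kV) C_ss, so C_ss = Q C_in/(Q + kV).
C_ss = 0.119·4.63/(0.119 + 0.0941·2.43) = 0.55097/0.34766 = 1.5848 mol/L.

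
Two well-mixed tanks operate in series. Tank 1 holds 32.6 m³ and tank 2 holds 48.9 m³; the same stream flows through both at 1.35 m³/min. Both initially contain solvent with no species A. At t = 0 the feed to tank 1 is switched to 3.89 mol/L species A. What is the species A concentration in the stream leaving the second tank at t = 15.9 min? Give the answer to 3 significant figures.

0.394 mol/L

Each tank obeys Vᵢ dCᵢ/dt = Q(Cᵢ₋₁ − Cᵢ), so τᵢ = Vᵢ/Q.
τ₁ = 32.6/1.35 = 24.148 min; τ₂ = 48.9/1.35 = 36.222 min.
Tank 1: C₁ = C_in(1 − e^(−t/τ₁)). Tank 2 (τ₁ ≠ τ₂): C₂ = C_in[1 − (τ₁ e^(−t/τ₁) − τ₂ e^(−t/τ₂))/(τ₁ − τ₂)].
At t = 15.9: e^(−t/τ₁) = 0.51766, e^(−t/τ₂) = 0.64471.
C₂ = 3.89·[1 − (24.148·0.51766 − 36.222·0.64471)/(-12.074)] = 3.89·0.10120 = 0.39365 mol/L.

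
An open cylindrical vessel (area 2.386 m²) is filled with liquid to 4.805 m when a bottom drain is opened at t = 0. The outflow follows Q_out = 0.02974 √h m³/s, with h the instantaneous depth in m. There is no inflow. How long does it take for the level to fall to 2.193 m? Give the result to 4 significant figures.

A dh/dt = −Q_out = −0.02974 √h.
∫ h^(−1/2) dh = −(0.02974/A) ∫ dt, giving 2√h = 2√h₀ − (0.02974/A) t.
t = 2A(√h₀ − √h)/0.02974 = 2·2.386·(√4.805 − √2.193)/0.02974
  = 4.77200 × (2.19203 − 1.48088) / 0.02974 = 114.110 s.

114.1 s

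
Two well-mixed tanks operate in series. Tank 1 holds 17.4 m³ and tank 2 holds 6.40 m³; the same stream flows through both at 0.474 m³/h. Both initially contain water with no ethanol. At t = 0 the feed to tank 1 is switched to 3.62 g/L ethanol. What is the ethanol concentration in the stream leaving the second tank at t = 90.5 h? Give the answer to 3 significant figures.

Time constants: τᵢ = Vᵢ/Q for each well-mixed tank.
τ₁ = 17.4/0.474 = 36.709 h; τ₂ = 6.40/0.474 = 13.502 h.
Tank 1: C₁ = C_in(1 − e^(−t/τ₁)). Tank 2 (τ₁ ≠ τ₂): C₂ = C_in[1 − (τ₁ e^(−t/τ₁) − τ₂ e^(−t/τ₂))/(τ₁ − τ₂)].
At t = 90.5: e^(−t/τ₁) = 0.084980, e^(−t/τ₂) = 0.0012276.
C₂ = 3.62·[1 − (36.709·0.084980 − 13.502·0.0012276)/(23.207)] = 3.62·0.86629 = 3.1360 g/L.

3.14 g/L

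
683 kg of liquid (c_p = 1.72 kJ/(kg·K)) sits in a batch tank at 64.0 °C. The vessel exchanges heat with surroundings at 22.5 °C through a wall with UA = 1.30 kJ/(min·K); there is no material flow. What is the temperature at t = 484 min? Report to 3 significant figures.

46.8 °C

Energy balance: M c_p dT/dt = −UA(T − T_amb).
dT/dt = (T_ss − T)/τ with T_ss = T_amb = 22.500 °C, τ = M c_p/UA = 683·1.72/1.30 = 903.66 min.
Integrating: T(t) = T_ss + (T₀ − T_ss) e^(−t/τ).
T(484) = 22.500 + (41.500)·0.58532 = 46.791 °C.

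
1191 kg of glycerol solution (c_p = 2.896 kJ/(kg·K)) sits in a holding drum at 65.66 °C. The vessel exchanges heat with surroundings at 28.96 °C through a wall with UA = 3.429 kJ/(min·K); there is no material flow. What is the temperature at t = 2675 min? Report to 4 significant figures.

Lumped-capacitance energy balance: M c_p dT/dt = UA(T_amb − T).
dT/dt = (T_ss − T)/τ with T_ss = T_amb = 28.9600 °C, τ = M c_p/UA = 1191·2.896/3.429 = 1005.87 min.
This is linear first-order; T(t) = T_ss + (T₀ − T_ss) e^(−t/τ).
T(2675) = 28.9600 + (36.7000)·0.0699914 = 31.5287 °C.

31.53 °C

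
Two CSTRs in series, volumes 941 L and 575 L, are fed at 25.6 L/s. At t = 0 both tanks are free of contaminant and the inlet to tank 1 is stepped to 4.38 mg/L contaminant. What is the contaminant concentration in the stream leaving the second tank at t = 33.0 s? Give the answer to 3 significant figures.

Each tank obeys Vᵢ dCᵢ/dt = Q(Cᵢ₋₁ − Cᵢ), so τᵢ = Vᵢ/Q.
τ₁ = 941/25.6 = 36.758 s; τ₂ = 575/25.6 = 22.461 s.
Solving the cascade with C₁(0)=C₂(0)=0 gives C₂(t) = C_in[1 − (τ₁ e^(−t/τ₁) − τ₂ e^(−t/τ₂))/(τ₁ − τ₂)].
At t = 33.0: e^(−t/τ₁) = 0.40748, e^(−t/τ₂) = 0.23011.
C₂ = 4.38·[1 − (36.758·0.40748 − 22.461·0.23011)/(14.297)] = 4.38·0.31386 = 1.3747 mg/L.

1.37 mg/L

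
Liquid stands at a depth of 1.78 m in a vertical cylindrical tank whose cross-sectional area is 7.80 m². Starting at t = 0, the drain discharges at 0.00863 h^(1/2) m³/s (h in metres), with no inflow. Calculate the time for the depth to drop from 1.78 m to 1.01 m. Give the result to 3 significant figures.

595 s

Unsteady balance on liquid volume: A dh/dt = −0.00863 √h.
This is separable: 2 d(√h)/dt = −0.00863/A, so √h = √h₀ − (0.00863/(2A)) t.
t = 2A(√h₀ − √h)/0.00863 = 2·7.80·(√1.78 − √1.01)/0.00863
  = 15.600 × (1.3342 − 1.0050) / 0.00863 = 595.04 s.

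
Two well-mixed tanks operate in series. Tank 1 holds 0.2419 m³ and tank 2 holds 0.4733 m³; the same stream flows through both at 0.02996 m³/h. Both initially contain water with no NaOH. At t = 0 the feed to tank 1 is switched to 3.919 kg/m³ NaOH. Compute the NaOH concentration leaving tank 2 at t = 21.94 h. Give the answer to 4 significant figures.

Species balance on tank i: dCᵢ/dt = (Cᵢ₋₁ − Cᵢ)/τᵢ with τᵢ = Vᵢ/Q.
τ₁ = 0.2419/0.02996 = 8.07410 h; τ₂ = 0.4733/0.02996 = 15.7977 h.
Tank 1: C₁ = C_in(1 − e^(−t/τ₁)). Tank 2 (τ₁ ≠ τ₂): C₂ = C_in[1 − (τ₁ e^(−t/τ₁) − τ₂ e^(−t/τ₂))/(τ₁ − τ₂)].
At t = 21.94: e^(−t/τ₁) = 0.0660508, e^(−t/τ₂) = 0.249373.
C₂ = 3.919·[1 − (8.07410·0.0660508 − 15.7977·0.249373)/(-7.72363)] = 3.919·0.558987 = 2.19067 kg/m³.

2.191 kg/m³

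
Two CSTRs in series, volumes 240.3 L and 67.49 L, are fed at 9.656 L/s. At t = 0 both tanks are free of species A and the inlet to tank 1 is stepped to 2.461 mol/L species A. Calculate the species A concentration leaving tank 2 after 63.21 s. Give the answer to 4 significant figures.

2.191 mol/L

Species balance on tank i: dCᵢ/dt = (Cᵢ₋₁ − Cᵢ)/τᵢ with τᵢ = Vᵢ/Q.
τ₁ = 240.3/9.656 = 24.8861 s; τ₂ = 67.49/9.656 = 6.98944 s.
Solving the cascade with C₁(0)=C₂(0)=0 gives C₂(t) = C_in[1 − (τ₁ e^(−t/τ₁) − τ₂ e^(−t/τ₂))/(τ₁ − τ₂)].
At t = 63.21: e^(−t/τ₁) = 0.0788684, e^(−t/τ₂) = 0.000118139.
C₂ = 2.461·[1 − (24.8861·0.0788684 − 6.98944·0.000118139)/(17.8966)] = 2.461·0.890376 = 2.19122 mol/L.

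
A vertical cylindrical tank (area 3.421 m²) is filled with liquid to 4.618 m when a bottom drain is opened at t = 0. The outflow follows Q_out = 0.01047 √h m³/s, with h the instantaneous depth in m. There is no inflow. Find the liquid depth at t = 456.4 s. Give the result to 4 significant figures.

2.104 m

With no inflow, A dh/dt = −0.01047 √h.
∫ h^(−1/2) dh = −(0.01047/A) ∫ dt, giving 2√h = 2√h₀ − (0.01047/A) t.
√h = √4.618 − 0.01047·456.4/(2·3.421) = 2.14895 − 0.698408 = 1.45055.
h = 1.45055² = 2.10408 m.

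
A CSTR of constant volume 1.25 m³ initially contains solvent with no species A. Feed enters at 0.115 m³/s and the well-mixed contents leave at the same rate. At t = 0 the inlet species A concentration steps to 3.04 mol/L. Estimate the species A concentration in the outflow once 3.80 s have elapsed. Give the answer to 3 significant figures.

Unsteady species balance (constant V, well mixed): V dC/dt = Q(C_in − C).
Rewrite as dC/dt + C/τ = C_in/τ, τ = V/Q = 10.870 s.
C approaches C_in exponentially: C(t) = C_in + (C₀ − C_in) e^(−t/τ).
C(3.80) = 3.04 + (0 − 3.04)·e^(−3.80/10.870) = 3.04 + (-3.0400)·0.70497 = 0.89689 mol/L.

0.897 mol/L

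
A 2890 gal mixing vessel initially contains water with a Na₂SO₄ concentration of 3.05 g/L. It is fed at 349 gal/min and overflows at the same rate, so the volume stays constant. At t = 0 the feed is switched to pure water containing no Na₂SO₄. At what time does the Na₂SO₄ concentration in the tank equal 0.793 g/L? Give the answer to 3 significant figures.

Species balance: V dC/dt = Q(C_in − C) ⇒ τ = V/Q = 8.2808 min.
C(t) = C_in + (C₀ − C_in) e^(−t/τ). Set C = 0.793 and solve for t:
e^(−t/τ) = (C − C_in)/(C₀ − C_in) = (0.793 − 0)/(3.05 − 0) = 0.26000
t = −τ ln(…) = 8.2808 × 1.3471 = 11.155 min.

11.2 min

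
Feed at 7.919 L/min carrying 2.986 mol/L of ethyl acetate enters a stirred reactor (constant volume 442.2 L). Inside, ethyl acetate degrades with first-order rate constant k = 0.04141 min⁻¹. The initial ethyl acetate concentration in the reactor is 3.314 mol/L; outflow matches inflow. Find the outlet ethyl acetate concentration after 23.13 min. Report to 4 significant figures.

V dC/dt = Q(C_in − C) − k V C.
dC/dt = (Q/V) C_in − (Q/V + k) C; effective rate a = Q/V + k = 0.0179082 + 0.04141 = 0.0593182 min⁻¹.
C_ss = Q C_in/(Q + kV) = 0.901475 mol/L; C(t) = C_ss + (C₀ − C_ss) e^(−a t).
C(23.13) = 0.901475 + (2.41253)·e^(−0.0593182·23.13) = 0.901475 + (2.41253)·0.253592 = 1.51327 mol/L.

1.513 mol/L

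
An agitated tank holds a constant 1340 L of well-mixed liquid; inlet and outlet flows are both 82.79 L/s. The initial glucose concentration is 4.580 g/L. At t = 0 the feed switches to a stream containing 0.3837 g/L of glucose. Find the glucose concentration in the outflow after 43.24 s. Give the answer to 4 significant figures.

Unsteady species balance (constant V, well mixed): V dC/dt = Q(C_in − C).
Rewrite as dC/dt + C/τ = C_in/τ, τ = V/Q = 16.1855 s.
Integrating: C(t) = C_in + (C₀ − C_in) e^(−t/τ).
C(43.24) = 0.3837 + (4.580 − 0.3837)·e^(−43.24/16.1855) = 0.3837 + (4.19630)·0.0691469 = 0.673861 g/L.

0.6739 g/L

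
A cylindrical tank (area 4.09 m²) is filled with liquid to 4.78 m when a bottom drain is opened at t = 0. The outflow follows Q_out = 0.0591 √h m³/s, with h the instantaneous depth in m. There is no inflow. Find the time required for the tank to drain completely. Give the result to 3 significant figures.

Volume balance on the tank: A dh/dt = −0.0591 √h.
This is separable: 2 d(√h)/dt = −0.0591/A, so √h = √h₀ − (0.0591/(2A)) t.
Set h = 0: 2√h₀ = (0.0591/A) t_empty ⇒ t_empty = 2A√h₀/0.0591.
t_empty = 2·4.09·√4.78/0.0591 = 8.1800·2.1863/0.0591 = 302.61 s.

303 s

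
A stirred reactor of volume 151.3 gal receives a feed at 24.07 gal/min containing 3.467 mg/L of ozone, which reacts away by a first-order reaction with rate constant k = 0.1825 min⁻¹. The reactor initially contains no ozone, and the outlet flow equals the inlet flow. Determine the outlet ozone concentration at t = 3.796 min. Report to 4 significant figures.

1.173 mg/L

Species balance: V dC/dt = Q C_in − Q C − k V C.
dC/dt = (Q/V) C_in − (Q/V + k) C; effective rate a = Q/V + k = 0.159088 + 0.1825 = 0.341588 min⁻¹.
C_ss = Q C_in/(Q + kV) = 1.61469 mg/L; C(t) = C_ss + (C₀ − C_ss) e^(−a t).
C(3.796) = 1.61469 + (-1.61469)·e^(−0.341588·3.796) = 1.61469 + (-1.61469)·0.273441 = 1.17317 mg/L.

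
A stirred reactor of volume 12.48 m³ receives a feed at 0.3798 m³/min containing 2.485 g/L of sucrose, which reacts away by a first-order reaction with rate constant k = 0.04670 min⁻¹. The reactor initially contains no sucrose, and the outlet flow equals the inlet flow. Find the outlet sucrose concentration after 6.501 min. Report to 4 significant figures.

0.3866 g/L

Accumulation = in − out − consumed: V dC/dt = Q C_in − Q C − k V C.
dC/dt = (Q/V) C_in − (Q/V + k) C; effective rate a = Q/V + k = 0.0304327 + 0.04670 = 0.0771327 min⁻¹.
C_ss = Q C_in/(Q + kV) = 0.980456 g/L; C(t) = C_ss + (C₀ − C_ss) e^(−a t).
C(6.501) = 0.980456 + (-0.980456)·e^(−0.0771327·6.501) = 0.980456 + (-0.980456)·0.605658 = 0.386635 g/L.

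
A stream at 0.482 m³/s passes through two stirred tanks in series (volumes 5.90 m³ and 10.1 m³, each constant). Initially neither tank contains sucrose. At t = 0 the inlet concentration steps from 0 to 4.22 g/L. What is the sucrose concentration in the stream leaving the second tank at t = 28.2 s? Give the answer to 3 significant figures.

Time constants: τᵢ = Vᵢ/Q for each well-mixed tank.
τ₁ = 5.90/0.482 = 12.241 s; τ₂ = 10.1/0.482 = 20.954 s.
Solving the cascade with C₁(0)=C₂(0)=0 gives C₂(t) = C_in[1 − (τ₁ e^(−t/τ₁) − τ₂ e^(−t/τ₂))/(τ₁ − τ₂)].
At t = 28.2: e^(−t/τ₁) = 0.099879, e^(−t/τ₂) = 0.26034.
C₂ = 4.22·[1 − (12.241·0.099879 − 20.954·0.26034)/(-8.7137)] = 4.22·0.51426 = 2.1702 g/L.

2.17 g/L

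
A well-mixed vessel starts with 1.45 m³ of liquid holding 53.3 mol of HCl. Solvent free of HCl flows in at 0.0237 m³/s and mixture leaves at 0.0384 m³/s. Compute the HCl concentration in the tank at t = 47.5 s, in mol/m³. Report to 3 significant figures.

12.7 mol/m³

Let m(t) be the amount of HCl. Volume: V(t) = V₀ + (Q_in − Q_out) t = 1.45 − 0.014700 t; V(47.5) = 0.75175 m³.
Solute balance: dm/dt = 0 − Q_out C = −Q_out m/V(t).
Separate: dm/m = −Q_out dt/V(t) ⇒ ln(m/m₀) = −(Q_out/(Q_in−Q_out)) ln(V/V₀).
m = m₀ (V₀/V)^(Q_out/(Q_in−Q_out)) = 53.3 × (1.45/0.75175)^(-2.6122) = 9.5823 mol.
C = m/V = 9.5823/0.75175 = 12.747 mol/m³.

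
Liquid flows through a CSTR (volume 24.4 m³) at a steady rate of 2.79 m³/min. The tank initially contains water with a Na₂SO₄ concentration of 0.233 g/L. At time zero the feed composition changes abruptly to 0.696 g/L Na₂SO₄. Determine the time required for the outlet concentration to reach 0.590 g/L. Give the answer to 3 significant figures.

Species balance on the tank: V dC/dt = Q(C_in − C), so τ = V/Q = 8.7455 min.
C(t) = C_in + (C₀ − C_in) e^(−t/τ). Set C = 0.590 and solve for t:
e^(−t/τ) = (C − C_in)/(C₀ − C_in) = (0.590 − 0.696)/(0.233 − 0.696) = 0.22894
t = −τ ln(…) = 8.7455 × 1.4743 = 12.893 min.

12.9 min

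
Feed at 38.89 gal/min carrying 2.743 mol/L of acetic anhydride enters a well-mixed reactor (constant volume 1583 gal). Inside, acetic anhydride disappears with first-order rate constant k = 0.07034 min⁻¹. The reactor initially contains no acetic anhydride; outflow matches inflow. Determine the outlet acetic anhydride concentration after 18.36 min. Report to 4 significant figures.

Accumulation = in − out − consumed: V dC/dt = Q C_in − Q C − k V C.
dC/dt = (Q/V) C_in − (Q/V + k) C; effective rate a = Q/V + k = 0.0245673 + 0.07034 = 0.0949073 min⁻¹.
C_ss = Q C_in/(Q + kV) = 0.710041 mol/L; C(t) = C_ss + (C₀ − C_ss) e^(−a t).
C(18.36) = 0.710041 + (-0.710041)·e^(−0.0949073·18.36) = 0.710041 + (-0.710041)·0.175083 = 0.585725 mol/L.

0.5857 mol/L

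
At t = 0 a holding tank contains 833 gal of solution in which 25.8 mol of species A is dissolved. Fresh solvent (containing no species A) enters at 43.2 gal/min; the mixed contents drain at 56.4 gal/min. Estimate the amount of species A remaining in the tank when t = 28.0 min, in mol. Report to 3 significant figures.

2.11 mol

Let m(t) be the amount of species A. Volume: V(t) = V₀ + (Q_in − Q_out) t = 833 − 13.200 t; V(28.0) = 463.40 gal.
No species A enters, so dm/dt = −Q_out · (m/V).
dm/m = −Q_out dt/(V₀ − 13.200 t); integrating gives ln(m/m₀) = −(Q_out/(Q_in−Q_out)) ln(V/V₀).
m = m₀ (V₀/V)^(Q_out/(Q_in−Q_out)) = 25.8 × (833/463.40)^(-4.2727) = 2.1057 mol.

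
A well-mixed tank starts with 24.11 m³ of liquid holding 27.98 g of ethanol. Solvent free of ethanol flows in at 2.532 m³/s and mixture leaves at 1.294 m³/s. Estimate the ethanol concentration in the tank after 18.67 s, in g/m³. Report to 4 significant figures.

Total volume: dV/dt = Q_in − Q_out = 1.23800 m³/s, so V(t) = 24.11 + 1.23800 t and V(18.67) = 47.2235 m³.
No ethanol enters, so dm/dt = −Q_out · (m/V).
Separate: dm/m = −Q_out dt/V(t) ⇒ ln(m/m₀) = −(Q_out/(Q_in−Q_out)) ln(V/V₀).
m = m₀ (V₀/V)^(Q_out/(Q_in−Q_out)) = 27.98 × (24.11/47.2235)^(1.04523) = 13.8574 g.
C = m/V = 13.8574/47.2235 = 0.293442 g/m³.

0.2934 g/m³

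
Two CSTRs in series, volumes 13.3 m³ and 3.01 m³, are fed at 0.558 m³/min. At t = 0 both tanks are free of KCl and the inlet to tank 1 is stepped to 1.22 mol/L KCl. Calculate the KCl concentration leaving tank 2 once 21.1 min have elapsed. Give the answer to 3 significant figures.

0.577 mol/L

Time constants: τᵢ = Vᵢ/Q for each well-mixed tank.
τ₁ = 13.3/0.558 = 23.835 min; τ₂ = 3.01/0.558 = 5.3943 min.
Tank 1: C₁ = C_in(1 − e^(−t/τ₁)). Tank 2 (τ₁ ≠ τ₂): C₂ = C_in[1 − (τ₁ e^(−t/τ₁) − τ₂ e^(−t/τ₂))/(τ₁ − τ₂)].
At t = 21.1: e^(−t/τ₁) = 0.41261, e^(−t/τ₂) = 0.020009.
C₂ = 1.22·[1 − (23.835·0.41261 − 5.3943·0.020009)/(18.441)] = 1.22·0.47255 = 0.57651 mol/L.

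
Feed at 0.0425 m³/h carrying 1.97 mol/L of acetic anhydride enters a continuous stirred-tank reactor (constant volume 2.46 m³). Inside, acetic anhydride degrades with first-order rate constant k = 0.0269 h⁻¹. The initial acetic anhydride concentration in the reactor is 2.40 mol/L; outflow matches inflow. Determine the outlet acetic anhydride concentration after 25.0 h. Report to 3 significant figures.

1.31 mol/L

Accumulation = in − out − consumed: V dC/dt = Q C_in − Q C − k V C.
dC/dt = (Q/V) C_in − (Q/V + k) C; effective rate a = Q/V + k = 0.017276 + 0.0269 = 0.044176 h⁻¹.
C_ss = Q C_in/(Q + kV) = 0.77042 mol/L; C(t) = C_ss + (C₀ − C_ss) e^(−a t).
C(25.0) = 0.77042 + (1.6296)·e^(−0.044176·25.0) = 0.77042 + (1.6296)·0.33141 = 1.3105 mol/L.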